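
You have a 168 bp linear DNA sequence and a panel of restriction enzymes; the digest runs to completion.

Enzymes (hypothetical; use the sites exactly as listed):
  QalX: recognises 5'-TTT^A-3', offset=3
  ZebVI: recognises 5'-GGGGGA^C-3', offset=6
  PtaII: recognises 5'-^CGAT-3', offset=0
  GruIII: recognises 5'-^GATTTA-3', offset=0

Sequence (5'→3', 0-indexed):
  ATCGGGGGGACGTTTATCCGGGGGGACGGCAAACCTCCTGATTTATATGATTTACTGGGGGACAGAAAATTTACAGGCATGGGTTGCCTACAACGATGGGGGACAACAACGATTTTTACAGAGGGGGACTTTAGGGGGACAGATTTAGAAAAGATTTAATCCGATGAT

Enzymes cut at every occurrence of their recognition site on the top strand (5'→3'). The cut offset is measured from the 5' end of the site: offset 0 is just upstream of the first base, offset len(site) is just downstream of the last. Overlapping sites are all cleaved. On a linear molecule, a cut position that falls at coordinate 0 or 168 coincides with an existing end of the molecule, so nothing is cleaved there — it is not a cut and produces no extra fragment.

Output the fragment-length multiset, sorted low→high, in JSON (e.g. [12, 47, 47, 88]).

[2,4,4,4,5,5,5,5,5,6,6,7,7,8,9,10,10,10,11,11,13,21]

Site scan:
  QalX (TTTA, off=3): starts [12, 41, 50, 69, 114, 129, 143, 154] → cuts [15, 44, 53, 72, 117, 132, 146, 157]
  ZebVI (GGGGGAC, off=6): starts [4, 20, 56, 97, 122, 133] → cuts [10, 26, 62, 103, 128, 139]
  PtaII (CGAT, off=0): starts [93, 109, 161] → cuts [93, 109, 161]
  GruIII (GATTTA, off=0): starts [39, 48, 141, 152] → cuts [39, 48, 141, 152]

All cut coordinates (distinct, sorted): [10, 15, 26, 39, 44, 48, 53, 62, 72, 93, 103, 109, 117, 128, 132, 139, 141, 146, 152, 157, 161]

Fragment lengths:
  [0,10): 10 bp
  [10,15): 5 bp
  [15,26): 11 bp
  [26,39): 13 bp
  [39,44): 5 bp
  [44,48): 4 bp
  [48,53): 5 bp
  [53,62): 9 bp
  [62,72): 10 bp
  [72,93): 21 bp
  [93,103): 10 bp
  [103,109): 6 bp
  [109,117): 8 bp
  [117,128): 11 bp
  [128,132): 4 bp
  [132,139): 7 bp
  [139,141): 2 bp
  [141,146): 5 bp
  [146,152): 6 bp
  [152,157): 5 bp
  [157,161): 4 bp
  [161,168): 7 bp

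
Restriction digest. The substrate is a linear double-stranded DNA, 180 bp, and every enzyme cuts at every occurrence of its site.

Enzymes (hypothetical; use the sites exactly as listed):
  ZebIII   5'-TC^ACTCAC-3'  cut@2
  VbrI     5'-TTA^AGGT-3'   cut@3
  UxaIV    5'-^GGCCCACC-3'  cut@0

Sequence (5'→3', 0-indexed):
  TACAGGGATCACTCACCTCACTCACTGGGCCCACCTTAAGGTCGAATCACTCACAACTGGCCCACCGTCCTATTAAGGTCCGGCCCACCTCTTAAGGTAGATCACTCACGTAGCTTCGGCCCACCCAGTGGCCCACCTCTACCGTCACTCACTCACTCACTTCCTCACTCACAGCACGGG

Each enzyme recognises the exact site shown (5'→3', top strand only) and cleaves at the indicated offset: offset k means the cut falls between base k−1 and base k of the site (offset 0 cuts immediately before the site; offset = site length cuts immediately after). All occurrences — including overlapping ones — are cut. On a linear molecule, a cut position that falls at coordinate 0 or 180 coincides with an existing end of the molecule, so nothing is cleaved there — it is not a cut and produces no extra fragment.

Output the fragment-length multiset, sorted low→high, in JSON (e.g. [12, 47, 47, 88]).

[4,4,6,8,9,9,10,10,10,11,12,12,13,14,14,17,17]

Scan for sites:
  ZebIII (TCACTCAC, off=2): starts [8, 17, 46, 101, 144, 148, 152, 164] → cuts [10, 19, 48, 103, 146, 150, 154, 166]
  VbrI (TTAAGGT, off=3): starts [35, 72, 91] → cuts [38, 75, 94]
  UxaIV (GGCCCACC, off=0): starts [27, 58, 81, 117, 129] → cuts [27, 58, 81, 117, 129]

All cut coordinates (distinct, sorted): [10, 19, 27, 38, 48, 58, 75, 81, 94, 103, 117, 129, 146, 150, 154, 166]

Fragments:
  [0,10): 10 bp
  [10,19): 9 bp
  [19,27): 8 bp
  [27,38): 11 bp
  [38,48): 10 bp
  [48,58): 10 bp
  [58,75): 17 bp
  [75,81): 6 bp
  [81,94): 13 bp
  [94,103): 9 bp
  [103,117): 14 bp
  [117,129): 12 bp
  [129,146): 17 bp
  [146,150): 4 bp
  [150,154): 4 bp
  [154,166): 12 bp
  [166,180): 14 bp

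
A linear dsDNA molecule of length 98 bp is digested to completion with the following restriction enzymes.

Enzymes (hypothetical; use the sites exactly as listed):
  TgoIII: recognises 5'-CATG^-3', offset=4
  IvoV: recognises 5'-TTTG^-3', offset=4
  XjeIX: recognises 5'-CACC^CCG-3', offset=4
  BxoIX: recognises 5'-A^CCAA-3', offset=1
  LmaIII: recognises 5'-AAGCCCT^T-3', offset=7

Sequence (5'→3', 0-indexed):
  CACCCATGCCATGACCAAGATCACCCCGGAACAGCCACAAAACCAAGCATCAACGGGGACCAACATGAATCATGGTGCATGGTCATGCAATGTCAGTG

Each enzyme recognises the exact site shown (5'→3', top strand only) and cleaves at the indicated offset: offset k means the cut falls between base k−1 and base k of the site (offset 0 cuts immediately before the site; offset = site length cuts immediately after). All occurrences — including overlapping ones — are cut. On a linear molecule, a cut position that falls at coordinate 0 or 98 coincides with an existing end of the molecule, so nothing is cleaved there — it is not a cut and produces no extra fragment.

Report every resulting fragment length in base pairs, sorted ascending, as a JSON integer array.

Per-enzyme occurrences:
  TgoIII CATG/4: at [4, 9, 63, 70, 77, 83] ⇒ [8, 13, 67, 74, 81, 87]
  IvoV (TTTG, off=4): no sites
  XjeIX CACCCCG/4: at [21] ⇒ [25]
  BxoIX ACCAA/1: at [13, 41, 58] ⇒ [14, 42, 59]
  LmaIII (AAGCCCTT, off=7): no sites

Pooled cuts: [8, 13, 14, 25, 42, 59, 67, 74, 81, 87]

Fragments:
  [0,8): 8 bp
  [8,13): 5 bp
  [13,14): 1 bp
  [14,25): 11 bp
  [25,42): 17 bp
  [42,59): 17 bp
  [59,67): 8 bp
  [67,74): 7 bp
  [74,81): 7 bp
  [81,87): 6 bp
  [87,98): 11 bp

[1,5,6,7,7,8,8,11,11,17,17]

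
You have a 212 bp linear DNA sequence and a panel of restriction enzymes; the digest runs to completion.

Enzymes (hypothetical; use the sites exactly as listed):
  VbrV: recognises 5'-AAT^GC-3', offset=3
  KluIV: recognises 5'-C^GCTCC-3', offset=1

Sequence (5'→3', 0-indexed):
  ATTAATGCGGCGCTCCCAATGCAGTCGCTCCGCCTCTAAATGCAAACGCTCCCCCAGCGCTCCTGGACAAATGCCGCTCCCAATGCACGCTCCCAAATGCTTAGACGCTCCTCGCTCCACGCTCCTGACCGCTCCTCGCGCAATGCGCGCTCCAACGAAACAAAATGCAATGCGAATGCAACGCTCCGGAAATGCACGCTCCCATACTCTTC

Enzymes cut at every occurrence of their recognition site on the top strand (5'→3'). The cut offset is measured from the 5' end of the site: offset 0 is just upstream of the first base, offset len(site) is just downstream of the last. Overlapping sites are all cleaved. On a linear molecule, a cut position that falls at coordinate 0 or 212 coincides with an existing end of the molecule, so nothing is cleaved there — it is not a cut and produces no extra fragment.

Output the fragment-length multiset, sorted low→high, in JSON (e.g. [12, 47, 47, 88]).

Scan for sites:
  VbrV (AATGC, off=3): starts [3, 17, 38, 69, 81, 95, 141, 163, 168, 174, 190] → cuts [6, 20, 41, 72, 84, 98, 144, 166, 171, 177, 193]
  KluIV (CGCTCC, off=1): starts [10, 25, 46, 57, 74, 87, 105, 112, 119, 129, 147, 181, 196] → cuts [11, 26, 47, 58, 75, 88, 106, 113, 120, 130, 148, 182, 197]

All cut coordinates (distinct, sorted): [6, 11, 20, 26, 41, 47, 58, 72, 75, 84, 88, 98, 106, 113, 120, 130, 144, 148, 166, 171, 177, 182, 193, 197]

Fragment lengths:
  [0,6): 6 bp
  [6,11): 5 bp
  [11,20): 9 bp
  [20,26): 6 bp
  [26,41): 15 bp
  [41,47): 6 bp
  [47,58): 11 bp
  [58,72): 14 bp
  [72,75): 3 bp
  [75,84): 9 bp
  [84,88): 4 bp
  [88,98): 10 bp
  [98,106): 8 bp
  [106,113): 7 bp
  [113,120): 7 bp
  [120,130): 10 bp
  [130,144): 14 bp
  [144,148): 4 bp
  [148,166): 18 bp
  [166,171): 5 bp
  [171,177): 6 bp
  [177,182): 5 bp
  [182,193): 11 bp
  [193,197): 4 bp
  [197,212): 15 bp

[3,4,4,4,5,5,5,6,6,6,6,7,7,8,9,9,10,10,11,11,14,14,15,15,18]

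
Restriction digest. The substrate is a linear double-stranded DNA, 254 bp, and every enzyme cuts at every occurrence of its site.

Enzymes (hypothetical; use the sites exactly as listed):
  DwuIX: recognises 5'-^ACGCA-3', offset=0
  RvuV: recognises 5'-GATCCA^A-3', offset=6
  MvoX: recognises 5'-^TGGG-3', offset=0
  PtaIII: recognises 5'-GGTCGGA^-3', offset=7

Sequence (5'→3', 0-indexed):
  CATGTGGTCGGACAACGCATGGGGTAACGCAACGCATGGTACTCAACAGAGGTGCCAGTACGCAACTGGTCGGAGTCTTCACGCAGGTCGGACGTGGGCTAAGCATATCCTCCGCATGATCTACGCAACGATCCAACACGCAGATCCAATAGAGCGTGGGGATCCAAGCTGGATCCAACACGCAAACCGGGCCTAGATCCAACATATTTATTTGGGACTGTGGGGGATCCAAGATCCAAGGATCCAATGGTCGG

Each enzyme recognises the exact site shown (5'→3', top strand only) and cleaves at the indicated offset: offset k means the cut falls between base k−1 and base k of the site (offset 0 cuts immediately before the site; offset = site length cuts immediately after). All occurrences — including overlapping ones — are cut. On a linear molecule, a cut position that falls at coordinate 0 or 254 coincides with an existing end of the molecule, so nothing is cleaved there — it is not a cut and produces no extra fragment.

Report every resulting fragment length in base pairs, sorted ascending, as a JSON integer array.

Site scan:
  DwuIX (ACGCA, off=0): starts [14, 26, 31, 59, 80, 122, 137, 179] → cuts [14, 26, 31, 59, 80, 122, 137, 179]
  RvuV (GATCCAA, off=6): starts [129, 142, 160, 171, 195, 225, 232, 240] → cuts [135, 148, 166, 177, 201, 231, 238, 246]
  MvoX (TGGG, off=0): starts [19, 94, 156, 212, 220] → cuts [19, 94, 156, 212, 220]
  PtaIII (GGTCGGA, off=7): starts [5, 67, 85] → cuts [12, 74, 92]

Pooled cuts: [12, 14, 19, 26, 31, 59, 74, 80, 92, 94, 122, 135, 137, 148, 156, 166, 177, 179, 201, 212, 220, 231, 238, 246]

Fragments:
  [0,12): 12 bp
  [12,14): 2 bp
  [14,19): 5 bp
  [19,26): 7 bp
  [26,31): 5 bp
  [31,59): 28 bp
  [59,74): 15 bp
  [74,80): 6 bp
  [80,92): 12 bp
  [92,94): 2 bp
  [94,122): 28 bp
  [122,135): 13 bp
  [135,137): 2 bp
  [137,148): 11 bp
  [148,156): 8 bp
  [156,166): 10 bp
  [166,177): 11 bp
  [177,179): 2 bp
  [179,201): 22 bp
  [201,212): 11 bp
  [212,220): 8 bp
  [220,231): 11 bp
  [231,238): 7 bp
  [238,246): 8 bp
  [246,254): 8 bp

[2,2,2,2,5,5,6,7,7,8,8,8,8,10,11,11,11,11,12,12,13,15,22,28,28]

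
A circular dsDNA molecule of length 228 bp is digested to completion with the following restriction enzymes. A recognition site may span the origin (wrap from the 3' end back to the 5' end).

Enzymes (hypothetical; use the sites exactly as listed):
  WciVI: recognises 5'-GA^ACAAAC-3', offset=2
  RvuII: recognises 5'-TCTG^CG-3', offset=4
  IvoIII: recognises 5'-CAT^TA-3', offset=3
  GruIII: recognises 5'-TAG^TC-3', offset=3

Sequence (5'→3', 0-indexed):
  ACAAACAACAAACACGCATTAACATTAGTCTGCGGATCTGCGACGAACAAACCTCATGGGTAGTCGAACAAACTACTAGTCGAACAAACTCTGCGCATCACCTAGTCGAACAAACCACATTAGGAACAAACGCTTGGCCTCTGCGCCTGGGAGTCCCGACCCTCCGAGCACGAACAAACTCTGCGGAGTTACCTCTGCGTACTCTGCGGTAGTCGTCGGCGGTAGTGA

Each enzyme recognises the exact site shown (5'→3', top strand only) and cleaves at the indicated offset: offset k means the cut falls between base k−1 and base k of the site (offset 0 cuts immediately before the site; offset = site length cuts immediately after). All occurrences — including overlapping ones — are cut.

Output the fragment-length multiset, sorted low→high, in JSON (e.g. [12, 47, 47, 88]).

[3,4,4,4,4,5,6,6,6,8,9,10,10,11,12,12,14,16,17,18,19,30]

Site scan:
  WciVI (GAACAAAC, off=2): starts [44, 65, 81, 107, 123, 171, 226] → cuts [0, 46, 67, 83, 109, 125, 173]
  RvuII (TCTGCG, off=4): starts [28, 36, 89, 139, 179, 193, 202] → cuts [32, 40, 93, 143, 183, 197, 206]
  IvoIII (CATTA, off=3): starts [16, 22, 117] → cuts [19, 25, 120]
  GruIII (TAGTC, off=3): starts [25, 60, 76, 102, 209] → cuts [28, 63, 79, 105, 212]

All cut coordinates (distinct, sorted): [0, 19, 25, 28, 32, 40, 46, 63, 67, 79, 83, 93, 105, 109, 120, 125, 143, 173, 183, 197, 206, 212]

Fragments:
  0→19: 19 bp
  19→25: 6 bp
  25→28: 3 bp
  28→32: 4 bp
  32→40: 8 bp
  40→46: 6 bp
  46→63: 17 bp
  63→67: 4 bp
  67→79: 12 bp
  79→83: 4 bp
  83→93: 10 bp
  93→105: 12 bp
  105→109: 4 bp
  109→120: 11 bp
  120→125: 5 bp
  125→143: 18 bp
  143→173: 30 bp
  173→183: 10 bp
  183→197: 14 bp
  197→206: 9 bp
  206→212: 6 bp
  212→0 (wrap): 228-212+0 = 16 bp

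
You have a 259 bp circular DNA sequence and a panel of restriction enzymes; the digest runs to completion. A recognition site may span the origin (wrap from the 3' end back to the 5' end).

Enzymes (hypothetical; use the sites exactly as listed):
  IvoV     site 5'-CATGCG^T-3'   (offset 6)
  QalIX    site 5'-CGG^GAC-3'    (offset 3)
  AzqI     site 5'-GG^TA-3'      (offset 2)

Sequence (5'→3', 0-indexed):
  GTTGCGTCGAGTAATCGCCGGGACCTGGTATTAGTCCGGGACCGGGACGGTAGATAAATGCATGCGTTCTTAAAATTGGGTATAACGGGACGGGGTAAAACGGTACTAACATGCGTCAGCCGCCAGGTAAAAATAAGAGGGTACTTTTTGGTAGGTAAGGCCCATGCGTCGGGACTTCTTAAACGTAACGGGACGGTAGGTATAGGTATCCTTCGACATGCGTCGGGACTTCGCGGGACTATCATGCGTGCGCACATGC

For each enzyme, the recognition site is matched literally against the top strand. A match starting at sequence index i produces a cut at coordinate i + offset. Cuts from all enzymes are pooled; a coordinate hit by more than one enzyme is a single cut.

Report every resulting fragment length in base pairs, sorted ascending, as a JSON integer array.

Per-enzyme occurrences:
  IvoV CATGCGT/6: at [60, 109, 162, 216, 242, 254] ⇒ [1, 66, 115, 168, 222, 248]
  QalIX CGGGAC/3: at [18, 36, 42, 85, 169, 188, 223, 233] ⇒ [21, 39, 45, 88, 172, 191, 226, 236]
  AzqI GGTA/2: at [26, 48, 78, 93, 101, 125, 139, 149, 153, 194, 198, 204] ⇒ [28, 50, 80, 95, 103, 127, 141, 151, 155, 196, 200, 206]

Pooled cuts: [1, 21, 28, 39, 45, 50, 66, 80, 88, 95, 103, 115, 127, 141, 151, 155, 168, 172, 191, 196, 200, 206, 222, 226, 236, 248]

Fragment lengths:
  1→21: 20 bp
  21→28: 7 bp
  28→39: 11 bp
  39→45: 6 bp
  45→50: 5 bp
  50→66: 16 bp
  66→80: 14 bp
  80→88: 8 bp
  88→95: 7 bp
  95→103: 8 bp
  103→115: 12 bp
  115→127: 12 bp
  127→141: 14 bp
  141→151: 10 bp
  151→155: 4 bp
  155→168: 13 bp
  168→172: 4 bp
  172→191: 19 bp
  191→196: 5 bp
  196→200: 4 bp
  200→206: 6 bp
  206→222: 16 bp
  222→226: 4 bp
  226→236: 10 bp
  236→248: 12 bp
  248→1 (wrap): 259-248+1 = 12 bp

[4,4,4,4,5,5,6,6,7,7,8,8,10,10,11,12,12,12,12,13,14,14,16,16,19,20]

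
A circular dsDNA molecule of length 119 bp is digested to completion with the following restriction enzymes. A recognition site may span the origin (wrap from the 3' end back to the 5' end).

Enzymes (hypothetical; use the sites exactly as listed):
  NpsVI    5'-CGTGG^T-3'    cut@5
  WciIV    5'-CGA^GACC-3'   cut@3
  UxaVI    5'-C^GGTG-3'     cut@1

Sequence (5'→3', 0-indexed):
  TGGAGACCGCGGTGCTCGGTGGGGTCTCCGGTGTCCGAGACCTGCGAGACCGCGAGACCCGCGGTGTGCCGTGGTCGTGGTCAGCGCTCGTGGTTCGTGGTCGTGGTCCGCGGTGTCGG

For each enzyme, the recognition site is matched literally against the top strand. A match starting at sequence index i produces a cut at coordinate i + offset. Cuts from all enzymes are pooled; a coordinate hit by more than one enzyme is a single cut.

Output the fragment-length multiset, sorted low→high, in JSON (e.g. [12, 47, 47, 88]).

[5,6,6,6,7,7,7,8,9,9,12,12,12,13]

Per-enzyme occurrences:
  NpsVI (CGTGGT, off=5): starts [69, 75, 88, 95, 101] → cuts [74, 80, 93, 100, 106]
  WciIV (CGAGACC, off=3): starts [35, 44, 52] → cuts [38, 47, 55]
  UxaVI (CGGTG, off=1): starts [9, 16, 28, 61, 110, 116] → cuts [10, 17, 29, 62, 111, 117]

All cut coordinates (distinct, sorted): [10, 17, 29, 38, 47, 55, 62, 74, 80, 93, 100, 106, 111, 117]

Fragments:
  10→17: 7 bp
  17→29: 12 bp
  29→38: 9 bp
  38→47: 9 bp
  47→55: 8 bp
  55→62: 7 bp
  62→74: 12 bp
  74→80: 6 bp
  80→93: 13 bp
  93→100: 7 bp
  100→106: 6 bp
  106→111: 5 bp
  111→117: 6 bp
  117→10 (wrap): 119-117+10 = 12 bp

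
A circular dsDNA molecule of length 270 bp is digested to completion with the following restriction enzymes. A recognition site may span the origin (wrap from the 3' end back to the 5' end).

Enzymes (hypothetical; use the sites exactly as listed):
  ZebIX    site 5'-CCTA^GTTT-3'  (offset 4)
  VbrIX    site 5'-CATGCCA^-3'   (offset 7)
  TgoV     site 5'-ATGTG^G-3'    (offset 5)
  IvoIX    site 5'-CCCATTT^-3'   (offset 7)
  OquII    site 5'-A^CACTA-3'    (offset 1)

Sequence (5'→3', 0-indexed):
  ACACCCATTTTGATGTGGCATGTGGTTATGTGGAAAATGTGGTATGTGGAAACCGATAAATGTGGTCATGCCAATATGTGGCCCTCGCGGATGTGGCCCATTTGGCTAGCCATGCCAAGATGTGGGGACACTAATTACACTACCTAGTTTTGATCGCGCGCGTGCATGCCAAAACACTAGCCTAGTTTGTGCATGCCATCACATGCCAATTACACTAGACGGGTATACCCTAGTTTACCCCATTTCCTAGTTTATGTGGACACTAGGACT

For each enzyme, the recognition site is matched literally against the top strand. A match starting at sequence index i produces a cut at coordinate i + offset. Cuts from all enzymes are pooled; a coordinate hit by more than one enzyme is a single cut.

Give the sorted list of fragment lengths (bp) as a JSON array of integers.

[2,3,4,4,4,7,7,7,7,7,8,8,9,9,9,9,9,10,10,13,14,14,15,16,20,20,25]

Per-enzyme occurrences:
  ZebIX CCTAGTTT/4: at [142, 180, 228, 245] ⇒ [146, 184, 232, 249]
  VbrIX CATGCCA/7: at [66, 110, 164, 191, 201] ⇒ [73, 117, 171, 198, 208]
  TgoV ATGTGG/5: at [12, 19, 27, 36, 43, 59, 75, 90, 119, 253] ⇒ [17, 24, 32, 41, 48, 64, 80, 95, 124, 258]
  IvoIX CCCATTT/7: at [3, 96, 238] ⇒ [10, 103, 245]
  OquII ACACTA/1: at [127, 136, 173, 211, 259] ⇒ [128, 137, 174, 212, 260]

All cut coordinates (distinct, sorted): [10, 17, 24, 32, 41, 48, 64, 73, 80, 95, 103, 117, 124, 128, 137, 146, 171, 174, 184, 198, 208, 212, 232, 245, 249, 258, 260]

Fragments:
  10→17: 7 bp
  17→24: 7 bp
  24→32: 8 bp
  32→41: 9 bp
  41→48: 7 bp
  48→64: 16 bp
  64→73: 9 bp
  73→80: 7 bp
  80→95: 15 bp
  95→103: 8 bp
  103→117: 14 bp
  117→124: 7 bp
  124→128: 4 bp
  128→137: 9 bp
  137→146: 9 bp
  146→171: 25 bp
  171→174: 3 bp
  174→184: 10 bp
  184→198: 14 bp
  198→208: 10 bp
  208→212: 4 bp
  212→232: 20 bp
  232→245: 13 bp
  245→249: 4 bp
  249→258: 9 bp
  258→260: 2 bp
  260→10 (wrap): 270-260+10 = 20 bp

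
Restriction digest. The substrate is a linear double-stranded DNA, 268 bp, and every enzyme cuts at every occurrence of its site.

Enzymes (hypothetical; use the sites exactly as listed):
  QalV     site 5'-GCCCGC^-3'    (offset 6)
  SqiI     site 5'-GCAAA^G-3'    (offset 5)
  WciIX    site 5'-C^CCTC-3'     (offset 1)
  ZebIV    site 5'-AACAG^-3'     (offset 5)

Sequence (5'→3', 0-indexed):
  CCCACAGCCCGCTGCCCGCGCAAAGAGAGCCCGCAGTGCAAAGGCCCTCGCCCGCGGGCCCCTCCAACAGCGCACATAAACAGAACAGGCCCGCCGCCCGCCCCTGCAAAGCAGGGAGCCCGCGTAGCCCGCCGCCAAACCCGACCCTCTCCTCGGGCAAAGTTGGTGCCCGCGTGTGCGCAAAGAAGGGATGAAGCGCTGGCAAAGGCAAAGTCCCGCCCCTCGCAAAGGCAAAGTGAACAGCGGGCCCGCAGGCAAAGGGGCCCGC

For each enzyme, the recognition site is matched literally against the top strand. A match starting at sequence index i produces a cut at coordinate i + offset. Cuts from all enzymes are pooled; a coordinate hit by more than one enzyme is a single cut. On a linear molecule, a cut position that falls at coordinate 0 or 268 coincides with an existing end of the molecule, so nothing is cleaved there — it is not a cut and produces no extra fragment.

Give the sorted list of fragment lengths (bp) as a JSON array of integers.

Scan for sites:
  QalV GCCCGC/6: at [6, 13, 28, 49, 88, 95, 117, 126, 167, 246, 262] ⇒ [12, 19, 34, 55, 94, 101, 123, 132, 173, 252] (position 268 is a terminus of the linear molecule — no cut)
  SqiI GCAAAG/5: at [19, 37, 105, 156, 179, 201, 207, 224, 230, 254] ⇒ [24, 42, 110, 161, 184, 206, 212, 229, 235, 259]
  WciIX CCCTC/1: at [44, 59, 144, 219] ⇒ [45, 60, 145, 220]
  ZebIV AACAG/5: at [65, 78, 83, 238] ⇒ [70, 83, 88, 243]

All cut coordinates (distinct, sorted): [12, 19, 24, 34, 42, 45, 55, 60, 70, 83, 88, 94, 101, 110, 123, 132, 145, 161, 173, 184, 206, 212, 220, 229, 235, 243, 252, 259]

Fragment lengths:
  [0,12): 12 bp
  [12,19): 7 bp
  [19,24): 5 bp
  [24,34): 10 bp
  [34,42): 8 bp
  [42,45): 3 bp
  [45,55): 10 bp
  [55,60): 5 bp
  [60,70): 10 bp
  [70,83): 13 bp
  [83,88): 5 bp
  [88,94): 6 bp
  [94,101): 7 bp
  [101,110): 9 bp
  [110,123): 13 bp
  [123,132): 9 bp
  [132,145): 13 bp
  [145,161): 16 bp
  [161,173): 12 bp
  [173,184): 11 bp
  [184,206): 22 bp
  [206,212): 6 bp
  [212,220): 8 bp
  [220,229): 9 bp
  [229,235): 6 bp
  [235,243): 8 bp
  [243,252): 9 bp
  [252,259): 7 bp
  [259,268): 9 bp

[3,5,5,5,6,6,6,7,7,7,8,8,8,9,9,9,9,9,10,10,10,11,12,12,13,13,13,16,22]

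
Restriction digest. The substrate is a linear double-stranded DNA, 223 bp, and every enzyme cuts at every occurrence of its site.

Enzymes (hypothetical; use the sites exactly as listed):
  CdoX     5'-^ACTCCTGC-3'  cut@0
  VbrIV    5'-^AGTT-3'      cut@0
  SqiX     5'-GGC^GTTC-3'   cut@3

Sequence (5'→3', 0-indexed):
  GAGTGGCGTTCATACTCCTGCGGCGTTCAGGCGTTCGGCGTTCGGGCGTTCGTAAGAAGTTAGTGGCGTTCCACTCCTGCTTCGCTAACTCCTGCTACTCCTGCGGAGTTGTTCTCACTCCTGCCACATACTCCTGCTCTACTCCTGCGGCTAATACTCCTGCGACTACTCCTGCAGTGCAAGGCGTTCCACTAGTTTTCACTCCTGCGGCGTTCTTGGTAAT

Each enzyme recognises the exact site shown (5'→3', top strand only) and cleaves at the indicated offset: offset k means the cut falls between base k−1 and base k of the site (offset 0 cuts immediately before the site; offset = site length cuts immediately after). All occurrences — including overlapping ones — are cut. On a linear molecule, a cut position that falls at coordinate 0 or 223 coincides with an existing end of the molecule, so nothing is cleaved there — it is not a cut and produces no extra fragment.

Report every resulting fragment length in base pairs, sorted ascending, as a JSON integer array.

Site scan:
  CdoX ACTCCTGC/0: at [13, 72, 87, 96, 116, 129, 140, 155, 167, 200] ⇒ [13, 72, 87, 96, 116, 129, 140, 155, 167, 200]
  VbrIV AGTT/0: at [57, 106, 193] ⇒ [57, 106, 193]
  SqiX GGCGTTC/3: at [4, 21, 29, 36, 44, 64, 182, 208] ⇒ [7, 24, 32, 39, 47, 67, 185, 211]

Pooled cuts: [7, 13, 24, 32, 39, 47, 57, 67, 72, 87, 96, 106, 116, 129, 140, 155, 167, 185, 193, 200, 211]

Fragment lengths:
  [0,7): 7 bp
  [7,13): 6 bp
  [13,24): 11 bp
  [24,32): 8 bp
  [32,39): 7 bp
  [39,47): 8 bp
  [47,57): 10 bp
  [57,67): 10 bp
  [67,72): 5 bp
  [72,87): 15 bp
  [87,96): 9 bp
  [96,106): 10 bp
  [106,116): 10 bp
  [116,129): 13 bp
  [129,140): 11 bp
  [140,155): 15 bp
  [155,167): 12 bp
  [167,185): 18 bp
  [185,193): 8 bp
  [193,200): 7 bp
  [200,211): 11 bp
  [211,223): 12 bp

[5,6,7,7,7,8,8,8,9,10,10,10,10,11,11,11,12,12,13,15,15,18]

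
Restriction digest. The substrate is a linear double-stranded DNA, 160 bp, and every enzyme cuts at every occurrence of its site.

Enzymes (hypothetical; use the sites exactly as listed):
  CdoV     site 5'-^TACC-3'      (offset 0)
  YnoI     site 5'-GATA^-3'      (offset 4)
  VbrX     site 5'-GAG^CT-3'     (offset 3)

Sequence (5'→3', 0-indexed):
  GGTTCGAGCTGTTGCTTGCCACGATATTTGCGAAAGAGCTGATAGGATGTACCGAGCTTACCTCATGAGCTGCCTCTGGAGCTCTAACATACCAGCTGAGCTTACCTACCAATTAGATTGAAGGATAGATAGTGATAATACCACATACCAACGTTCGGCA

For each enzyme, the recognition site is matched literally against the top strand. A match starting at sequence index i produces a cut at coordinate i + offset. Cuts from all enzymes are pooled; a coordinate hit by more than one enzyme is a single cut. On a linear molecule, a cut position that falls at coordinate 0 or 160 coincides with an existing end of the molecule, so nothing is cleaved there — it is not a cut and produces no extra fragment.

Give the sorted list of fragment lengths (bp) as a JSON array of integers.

[1,2,2,4,4,5,6,6,7,7,8,8,11,11,12,12,15,18,21]

Scan for sites:
  CdoV (TACC, off=0): starts [49, 58, 89, 102, 106, 138, 145] → cuts [49, 58, 89, 102, 106, 138, 145]
  YnoI (GATA, off=4): starts [22, 40, 123, 127, 133] → cuts [26, 44, 127, 131, 137]
  VbrX (GAGCT, off=3): starts [5, 35, 53, 66, 78, 97] → cuts [8, 38, 56, 69, 81, 100]

All cut coordinates (distinct, sorted): [8, 26, 38, 44, 49, 56, 58, 69, 81, 89, 100, 102, 106, 127, 131, 137, 138, 145]

Fragments:
  [0,8): 8 bp
  [8,26): 18 bp
  [26,38): 12 bp
  [38,44): 6 bp
  [44,49): 5 bp
  [49,56): 7 bp
  [56,58): 2 bp
  [58,69): 11 bp
  [69,81): 12 bp
  [81,89): 8 bp
  [89,100): 11 bp
  [100,102): 2 bp
  [102,106): 4 bp
  [106,127): 21 bp
  [127,131): 4 bp
  [131,137): 6 bp
  [137,138): 1 bp
  [138,145): 7 bp
  [145,160): 15 bp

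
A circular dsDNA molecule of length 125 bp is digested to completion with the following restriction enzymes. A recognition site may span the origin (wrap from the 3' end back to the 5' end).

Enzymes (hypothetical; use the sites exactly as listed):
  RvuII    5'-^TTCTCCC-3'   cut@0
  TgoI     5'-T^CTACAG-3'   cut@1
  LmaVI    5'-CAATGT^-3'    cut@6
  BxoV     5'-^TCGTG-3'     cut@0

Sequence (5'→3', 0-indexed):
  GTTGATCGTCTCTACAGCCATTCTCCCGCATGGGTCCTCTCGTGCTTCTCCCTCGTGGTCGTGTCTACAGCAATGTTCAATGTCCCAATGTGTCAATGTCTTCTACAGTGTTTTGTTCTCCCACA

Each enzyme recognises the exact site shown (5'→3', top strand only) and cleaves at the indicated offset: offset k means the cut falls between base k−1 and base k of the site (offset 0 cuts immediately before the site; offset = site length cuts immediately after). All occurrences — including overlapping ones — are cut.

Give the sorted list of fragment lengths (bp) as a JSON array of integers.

[3,6,6,6,7,7,8,8,9,12,13,19,21]

Scan for sites:
  RvuII TTCTCCC/0: at [20, 45, 115] ⇒ [20, 45, 115]
  TgoI TCTACAG/1: at [10, 63, 101] ⇒ [11, 64, 102]
  LmaVI CAATGT/6: at [70, 77, 85, 93] ⇒ [76, 83, 91, 99]
  BxoV TCGTG/0: at [39, 52, 58] ⇒ [39, 52, 58]

All cut coordinates (distinct, sorted): [11, 20, 39, 45, 52, 58, 64, 76, 83, 91, 99, 102, 115]

Fragments:
  11→20: 9 bp
  20→39: 19 bp
  39→45: 6 bp
  45→52: 7 bp
  52→58: 6 bp
  58→64: 6 bp
  64→76: 12 bp
  76→83: 7 bp
  83→91: 8 bp
  91→99: 8 bp
  99→102: 3 bp
  102→115: 13 bp
  115→11 (wrap): 125-115+11 = 21 bp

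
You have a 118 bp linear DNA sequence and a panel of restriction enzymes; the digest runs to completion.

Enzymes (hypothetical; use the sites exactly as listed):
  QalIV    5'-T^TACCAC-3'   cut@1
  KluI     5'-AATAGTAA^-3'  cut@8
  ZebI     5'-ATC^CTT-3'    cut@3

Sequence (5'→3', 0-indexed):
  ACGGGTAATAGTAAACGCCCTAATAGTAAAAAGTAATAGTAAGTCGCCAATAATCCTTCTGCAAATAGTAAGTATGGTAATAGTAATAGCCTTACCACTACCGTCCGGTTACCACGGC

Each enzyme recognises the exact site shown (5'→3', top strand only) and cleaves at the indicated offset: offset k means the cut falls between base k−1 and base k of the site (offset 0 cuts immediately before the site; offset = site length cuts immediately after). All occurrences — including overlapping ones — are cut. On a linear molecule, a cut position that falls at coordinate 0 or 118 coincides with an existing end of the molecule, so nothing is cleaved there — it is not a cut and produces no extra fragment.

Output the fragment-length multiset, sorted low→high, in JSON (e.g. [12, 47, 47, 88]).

[6,9,13,13,14,15,15,16,17]

Per-enzyme occurrences:
  QalIV (TTACCAC, off=1): starts [91, 108] → cuts [92, 109]
  KluI (AATAGTAA, off=8): starts [6, 21, 34, 63, 78] → cuts [14, 29, 42, 71, 86]
  ZebI (ATCCTT, off=3): starts [52] → cuts [55]

Pooled cuts: [14, 29, 42, 55, 71, 86, 92, 109]

Fragments:
  [0,14): 14 bp
  [14,29): 15 bp
  [29,42): 13 bp
  [42,55): 13 bp
  [55,71): 16 bp
  [71,86): 15 bp
  [86,92): 6 bp
  [92,109): 17 bp
  [109,118): 9 bp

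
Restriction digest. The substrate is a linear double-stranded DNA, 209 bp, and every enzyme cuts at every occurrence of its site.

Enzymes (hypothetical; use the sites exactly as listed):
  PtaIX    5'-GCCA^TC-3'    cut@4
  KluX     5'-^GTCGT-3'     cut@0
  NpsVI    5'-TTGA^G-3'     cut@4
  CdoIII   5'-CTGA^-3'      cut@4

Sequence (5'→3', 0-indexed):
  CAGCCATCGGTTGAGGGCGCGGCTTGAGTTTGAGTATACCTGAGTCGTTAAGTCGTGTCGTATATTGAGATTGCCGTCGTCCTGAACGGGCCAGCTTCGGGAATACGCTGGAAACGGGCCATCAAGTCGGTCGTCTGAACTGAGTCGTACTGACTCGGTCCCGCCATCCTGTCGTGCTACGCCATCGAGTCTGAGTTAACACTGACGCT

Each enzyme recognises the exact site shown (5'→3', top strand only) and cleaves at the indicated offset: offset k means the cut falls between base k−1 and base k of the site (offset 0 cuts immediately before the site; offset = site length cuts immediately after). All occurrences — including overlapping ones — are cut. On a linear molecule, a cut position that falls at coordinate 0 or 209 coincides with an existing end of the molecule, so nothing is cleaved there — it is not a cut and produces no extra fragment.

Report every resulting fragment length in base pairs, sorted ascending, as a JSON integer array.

Per-enzyme occurrences:
  PtaIX GCCATC/4: at [2, 117, 162, 180] ⇒ [6, 121, 166, 184]
  KluX GTCGT/0: at [43, 51, 56, 75, 129, 143, 170] ⇒ [43, 51, 56, 75, 129, 143, 170]
  NpsVI TTGAG/4: at [10, 23, 29, 64] ⇒ [14, 27, 33, 68]
  CdoIII CTGA/4: at [39, 81, 134, 139, 149, 190, 201] ⇒ [43, 85, 138, 143, 153, 194, 205]

Pooled cuts: [6, 14, 27, 33, 43, 51, 56, 68, 75, 85, 121, 129, 138, 143, 153, 166, 170, 184, 194, 205]

Fragments:
  [0,6): 6 bp
  [6,14): 8 bp
  [14,27): 13 bp
  [27,33): 6 bp
  [33,43): 10 bp
  [43,51): 8 bp
  [51,56): 5 bp
  [56,68): 12 bp
  [68,75): 7 bp
  [75,85): 10 bp
  [85,121): 36 bp
  [121,129): 8 bp
  [129,138): 9 bp
  [138,143): 5 bp
  [143,153): 10 bp
  [153,166): 13 bp
  [166,170): 4 bp
  [170,184): 14 bp
  [184,194): 10 bp
  [194,205): 11 bp
  [205,209): 4 bp

[4,4,5,5,6,6,7,8,8,8,9,10,10,10,10,11,12,13,13,14,36]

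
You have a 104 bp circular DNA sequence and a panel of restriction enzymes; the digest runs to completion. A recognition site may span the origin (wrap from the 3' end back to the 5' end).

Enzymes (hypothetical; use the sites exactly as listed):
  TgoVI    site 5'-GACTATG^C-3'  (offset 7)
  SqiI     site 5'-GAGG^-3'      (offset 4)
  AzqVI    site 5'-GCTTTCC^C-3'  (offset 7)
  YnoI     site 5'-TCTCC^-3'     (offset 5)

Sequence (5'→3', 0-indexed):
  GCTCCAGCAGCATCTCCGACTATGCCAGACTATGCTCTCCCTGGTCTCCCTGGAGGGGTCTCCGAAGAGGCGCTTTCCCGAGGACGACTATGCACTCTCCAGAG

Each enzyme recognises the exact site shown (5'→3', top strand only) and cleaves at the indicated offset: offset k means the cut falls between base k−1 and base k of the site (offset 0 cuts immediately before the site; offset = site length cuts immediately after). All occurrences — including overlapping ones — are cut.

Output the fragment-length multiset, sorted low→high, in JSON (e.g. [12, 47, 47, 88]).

[5,5,6,7,7,7,7,8,8,9,9,10,16]

Per-enzyme occurrences:
  TgoVI GACTATGC/7: at [17, 27, 85] ⇒ [24, 34, 92]
  SqiI GAGG/4: at [52, 66, 79, 101] ⇒ [1, 56, 70, 83]
  AzqVI GCTTTCCC/7: at [71] ⇒ [78]
  YnoI TCTCC/5: at [12, 35, 44, 58, 95] ⇒ [17, 40, 49, 63, 100]

All cut coordinates (distinct, sorted): [1, 17, 24, 34, 40, 49, 56, 63, 70, 78, 83, 92, 100]

Fragment lengths:
  1→17: 16 bp
  17→24: 7 bp
  24→34: 10 bp
  34→40: 6 bp
  40→49: 9 bp
  49→56: 7 bp
  56→63: 7 bp
  63→70: 7 bp
  70→78: 8 bp
  78→83: 5 bp
  83→92: 9 bp
  92→100: 8 bp
  100→1 (wrap): 104-100+1 = 5 bp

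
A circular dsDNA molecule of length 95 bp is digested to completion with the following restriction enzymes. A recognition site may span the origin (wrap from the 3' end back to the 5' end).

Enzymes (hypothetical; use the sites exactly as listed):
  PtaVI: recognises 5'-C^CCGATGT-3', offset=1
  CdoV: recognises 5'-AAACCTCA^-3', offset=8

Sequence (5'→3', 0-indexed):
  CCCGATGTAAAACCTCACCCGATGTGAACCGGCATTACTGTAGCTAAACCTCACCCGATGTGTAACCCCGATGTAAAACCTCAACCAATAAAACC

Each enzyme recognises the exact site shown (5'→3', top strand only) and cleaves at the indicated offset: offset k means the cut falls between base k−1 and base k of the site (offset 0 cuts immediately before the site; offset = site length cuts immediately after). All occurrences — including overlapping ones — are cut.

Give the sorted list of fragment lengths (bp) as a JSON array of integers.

[1,1,13,13,16,16,35]

Site scan:
  PtaVI (CCCGATGT, off=1): starts [0, 17, 53, 66] → cuts [1, 18, 54, 67]
  CdoV (AAACCTCA, off=8): starts [9, 45, 75] → cuts [17, 53, 83]

All cut coordinates (distinct, sorted): [1, 17, 18, 53, 54, 67, 83]

Fragment lengths:
  1→17: 16 bp
  17→18: 1 bp
  18→53: 35 bp
  53→54: 1 bp
  54→67: 13 bp
  67→83: 16 bp
  83→1 (wrap): 95-83+1 = 13 bp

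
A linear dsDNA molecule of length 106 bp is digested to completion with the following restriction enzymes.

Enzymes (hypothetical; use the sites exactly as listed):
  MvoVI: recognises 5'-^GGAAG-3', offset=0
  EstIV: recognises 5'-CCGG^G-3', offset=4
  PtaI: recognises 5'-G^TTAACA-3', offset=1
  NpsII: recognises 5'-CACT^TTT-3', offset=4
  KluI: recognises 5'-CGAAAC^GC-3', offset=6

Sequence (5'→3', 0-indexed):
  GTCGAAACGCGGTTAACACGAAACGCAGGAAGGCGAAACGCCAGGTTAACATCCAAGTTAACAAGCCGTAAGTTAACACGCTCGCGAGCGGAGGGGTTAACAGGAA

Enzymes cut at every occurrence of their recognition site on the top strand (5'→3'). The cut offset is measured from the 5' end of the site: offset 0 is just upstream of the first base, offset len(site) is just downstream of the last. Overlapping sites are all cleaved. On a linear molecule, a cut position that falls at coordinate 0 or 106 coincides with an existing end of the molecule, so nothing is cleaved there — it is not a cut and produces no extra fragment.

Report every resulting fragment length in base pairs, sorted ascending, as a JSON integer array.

Site scan:
  MvoVI (GGAAG, off=0): starts [27] → cuts [27]
  EstIV (CCGGG, off=4): no sites
  PtaI (GTTAACA, off=1): starts [11, 44, 56, 71, 95] → cuts [12, 45, 57, 72, 96]
  NpsII (CACTTTT, off=4): no sites
  KluI (CGAAACGC, off=6): starts [2, 18, 33] → cuts [8, 24, 39]

Pooled cuts: [8, 12, 24, 27, 39, 45, 57, 72, 96]

Fragment lengths:
  [0,8): 8 bp
  [8,12): 4 bp
  [12,24): 12 bp
  [24,27): 3 bp
  [27,39): 12 bp
  [39,45): 6 bp
  [45,57): 12 bp
  [57,72): 15 bp
  [72,96): 24 bp
  [96,106): 10 bp

[3,4,6,8,10,12,12,12,15,24]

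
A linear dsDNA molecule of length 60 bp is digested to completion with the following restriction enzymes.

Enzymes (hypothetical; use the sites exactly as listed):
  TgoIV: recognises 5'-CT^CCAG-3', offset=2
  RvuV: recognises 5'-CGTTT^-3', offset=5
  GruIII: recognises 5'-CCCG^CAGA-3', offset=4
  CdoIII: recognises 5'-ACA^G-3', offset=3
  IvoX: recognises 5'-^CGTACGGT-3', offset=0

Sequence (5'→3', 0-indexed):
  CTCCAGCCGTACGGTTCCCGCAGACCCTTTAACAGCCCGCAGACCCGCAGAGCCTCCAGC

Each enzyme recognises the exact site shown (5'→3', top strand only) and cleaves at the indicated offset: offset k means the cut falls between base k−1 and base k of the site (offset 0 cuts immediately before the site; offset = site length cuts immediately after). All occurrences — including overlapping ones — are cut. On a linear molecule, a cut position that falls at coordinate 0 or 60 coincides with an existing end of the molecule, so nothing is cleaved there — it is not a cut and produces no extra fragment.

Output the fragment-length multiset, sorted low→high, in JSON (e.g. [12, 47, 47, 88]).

[2,5,5,5,8,8,13,14]

Scan for sites:
  TgoIV CTCCAG/2: at [0, 53] ⇒ [2, 55]
  RvuV (CGTTT, off=5): no sites
  GruIII CCCGCAGA/4: at [16, 35, 43] ⇒ [20, 39, 47]
  CdoIII ACAG/3: at [31] ⇒ [34]
  IvoX CGTACGGT/0: at [7] ⇒ [7]

All cut coordinates (distinct, sorted): [2, 7, 20, 34, 39, 47, 55]

Fragment lengths:
  [0,2): 2 bp
  [2,7): 5 bp
  [7,20): 13 bp
  [20,34): 14 bp
  [34,39): 5 bp
  [39,47): 8 bp
  [47,55): 8 bp
  [55,60): 5 bp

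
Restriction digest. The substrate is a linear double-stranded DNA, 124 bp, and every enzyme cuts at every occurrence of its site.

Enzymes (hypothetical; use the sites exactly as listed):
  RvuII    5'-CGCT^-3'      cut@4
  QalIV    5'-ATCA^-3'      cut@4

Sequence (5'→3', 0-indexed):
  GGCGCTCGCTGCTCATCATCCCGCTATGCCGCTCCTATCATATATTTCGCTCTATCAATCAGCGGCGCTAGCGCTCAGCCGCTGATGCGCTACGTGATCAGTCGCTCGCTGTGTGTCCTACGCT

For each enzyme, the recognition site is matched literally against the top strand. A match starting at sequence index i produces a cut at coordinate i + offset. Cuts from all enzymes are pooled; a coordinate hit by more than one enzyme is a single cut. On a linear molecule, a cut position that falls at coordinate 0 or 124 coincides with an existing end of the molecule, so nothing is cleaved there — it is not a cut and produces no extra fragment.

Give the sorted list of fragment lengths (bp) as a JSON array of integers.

[4,4,4,6,6,6,6,7,7,8,8,8,8,8,9,11,14]

Site scan:
  RvuII (CGCT, off=4): starts [2, 6, 21, 29, 47, 65, 71, 79, 87, 102, 106, 120] → cuts [6, 10, 25, 33, 51, 69, 75, 83, 91, 106, 110] (position 124 is a terminus of the linear molecule — no cut)
  QalIV (ATCA, off=4): starts [14, 36, 53, 57, 96] → cuts [18, 40, 57, 61, 100]

All cut coordinates (distinct, sorted): [6, 10, 18, 25, 33, 40, 51, 57, 61, 69, 75, 83, 91, 100, 106, 110]

Fragments:
  [0,6): 6 bp
  [6,10): 4 bp
  [10,18): 8 bp
  [18,25): 7 bp
  [25,33): 8 bp
  [33,40): 7 bp
  [40,51): 11 bp
  [51,57): 6 bp
  [57,61): 4 bp
  [61,69): 8 bp
  [69,75): 6 bp
  [75,83): 8 bp
  [83,91): 8 bp
  [91,100): 9 bp
  [100,106): 6 bp
  [106,110): 4 bp
  [110,124): 14 bp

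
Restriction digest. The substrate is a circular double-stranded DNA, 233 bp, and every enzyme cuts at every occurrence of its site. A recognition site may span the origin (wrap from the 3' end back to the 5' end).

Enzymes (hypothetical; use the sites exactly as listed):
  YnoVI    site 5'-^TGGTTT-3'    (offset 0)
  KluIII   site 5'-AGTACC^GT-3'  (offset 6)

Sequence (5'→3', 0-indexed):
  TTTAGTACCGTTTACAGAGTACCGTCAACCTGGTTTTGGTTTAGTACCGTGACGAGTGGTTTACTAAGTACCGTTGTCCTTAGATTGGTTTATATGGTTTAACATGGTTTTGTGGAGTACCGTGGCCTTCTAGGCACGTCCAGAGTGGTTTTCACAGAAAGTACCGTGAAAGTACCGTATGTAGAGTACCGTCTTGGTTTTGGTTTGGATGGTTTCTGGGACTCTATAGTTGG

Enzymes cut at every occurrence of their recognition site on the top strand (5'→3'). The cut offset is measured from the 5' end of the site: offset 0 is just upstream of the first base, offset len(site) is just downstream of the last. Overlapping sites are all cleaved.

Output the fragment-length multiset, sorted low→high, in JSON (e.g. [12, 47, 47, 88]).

Site scan:
  YnoVI (TGGTTT, off=0): starts [30, 36, 56, 85, 94, 104, 145, 194, 200, 209, 230] → cuts [30, 36, 56, 85, 94, 104, 145, 194, 200, 209, 230]
  KluIII (AGTACCGT, off=6): starts [3, 17, 42, 66, 115, 159, 170, 184] → cuts [9, 23, 48, 72, 121, 165, 176, 190]

All cut coordinates (distinct, sorted): [9, 23, 30, 36, 48, 56, 72, 85, 94, 104, 121, 145, 165, 176, 190, 194, 200, 209, 230]

Fragments:
  9→23: 14 bp
  23→30: 7 bp
  30→36: 6 bp
  36→48: 12 bp
  48→56: 8 bp
  56→72: 16 bp
  72→85: 13 bp
  85→94: 9 bp
  94→104: 10 bp
  104→121: 17 bp
  121→145: 24 bp
  145→165: 20 bp
  165→176: 11 bp
  176→190: 14 bp
  190→194: 4 bp
  194→200: 6 bp
  200→209: 9 bp
  209→230: 21 bp
  230→9 (wrap): 233-230+9 = 12 bp

[4,6,6,7,8,9,9,10,11,12,12,13,14,14,16,17,20,21,24]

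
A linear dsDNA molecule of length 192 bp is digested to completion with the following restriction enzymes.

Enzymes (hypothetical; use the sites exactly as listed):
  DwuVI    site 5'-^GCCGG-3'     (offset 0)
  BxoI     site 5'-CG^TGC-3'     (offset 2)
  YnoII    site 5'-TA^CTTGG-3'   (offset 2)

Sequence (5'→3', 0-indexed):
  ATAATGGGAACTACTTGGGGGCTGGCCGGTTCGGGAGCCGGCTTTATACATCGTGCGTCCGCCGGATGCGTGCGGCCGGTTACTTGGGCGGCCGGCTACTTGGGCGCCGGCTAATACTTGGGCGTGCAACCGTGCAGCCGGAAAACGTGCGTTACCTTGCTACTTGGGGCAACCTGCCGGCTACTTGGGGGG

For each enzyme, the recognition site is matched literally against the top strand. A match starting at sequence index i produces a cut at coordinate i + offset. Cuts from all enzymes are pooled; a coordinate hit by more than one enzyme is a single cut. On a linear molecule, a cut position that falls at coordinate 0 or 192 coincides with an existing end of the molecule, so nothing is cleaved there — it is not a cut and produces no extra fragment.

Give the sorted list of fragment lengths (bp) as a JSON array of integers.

[4,4,7,7,8,8,8,8,8,8,9,10,11,11,11,12,13,13,15,17]

Site scan:
  DwuVI (GCCGG, off=0): starts [24, 36, 60, 74, 90, 105, 136, 175] → cuts [24, 36, 60, 74, 90, 105, 136, 175]
  BxoI (CGTGC, off=2): starts [51, 68, 122, 130, 145] → cuts [53, 70, 124, 132, 147]
  YnoII (TACTTGG, off=2): starts [11, 80, 96, 114, 160, 181] → cuts [13, 82, 98, 116, 162, 183]

All cut coordinates (distinct, sorted): [13, 24, 36, 53, 60, 70, 74, 82, 90, 98, 105, 116, 124, 132, 136, 147, 162, 175, 183]

Fragments:
  [0,13): 13 bp
  [13,24): 11 bp
  [24,36): 12 bp
  [36,53): 17 bp
  [53,60): 7 bp
  [60,70): 10 bp
  [70,74): 4 bp
  [74,82): 8 bp
  [82,90): 8 bp
  [90,98): 8 bp
  [98,105): 7 bp
  [105,116): 11 bp
  [116,124): 8 bp
  [124,132): 8 bp
  [132,136): 4 bp
  [136,147): 11 bp
  [147,162): 15 bp
  [162,175): 13 bp
  [175,183): 8 bp
  [183,192): 9 bp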